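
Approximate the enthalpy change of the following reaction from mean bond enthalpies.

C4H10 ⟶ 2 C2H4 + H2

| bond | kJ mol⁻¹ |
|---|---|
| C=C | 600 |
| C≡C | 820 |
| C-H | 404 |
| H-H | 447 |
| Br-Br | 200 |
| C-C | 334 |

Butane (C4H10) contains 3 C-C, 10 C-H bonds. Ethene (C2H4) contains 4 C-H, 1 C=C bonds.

Bonds broken (reactants):
  C-C: 3 × 334 = 1002
  C-H: 10 × 404 = 4040
  Σ(broken) = 5042 kJ
Bonds formed (products):
  C-H: 8 × 404 = 3232
  C=C: 2 × 600 = 1200
  H-H: 1 × 447 = 447
  Σ(formed) = 4879 kJ
ΔH = Σ(broken) − Σ(formed) = 5042 − 4879 = +163 kJ

ΔH ≈ +163 kJ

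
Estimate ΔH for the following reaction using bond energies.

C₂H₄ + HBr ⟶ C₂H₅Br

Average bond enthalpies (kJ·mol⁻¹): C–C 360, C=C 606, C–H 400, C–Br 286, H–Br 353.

ΔH ≈ −87 kJ

Bonds broken (reactants):
  C–H: 4 × 400 = 1600
  C=C: 1 × 606 = 606
  H–Br: 1 × 353 = 353
  Σ(broken) = 2559 kJ
Bonds formed (products):
  C–Br: 1 × 286 = 286
  C–C: 1 × 360 = 360
  C–H: 5 × 400 = 2000
  Σ(formed) = 2646 kJ
ΔH = Σ(broken) − Σ(formed) = 2559 − 2646 = −87 kJ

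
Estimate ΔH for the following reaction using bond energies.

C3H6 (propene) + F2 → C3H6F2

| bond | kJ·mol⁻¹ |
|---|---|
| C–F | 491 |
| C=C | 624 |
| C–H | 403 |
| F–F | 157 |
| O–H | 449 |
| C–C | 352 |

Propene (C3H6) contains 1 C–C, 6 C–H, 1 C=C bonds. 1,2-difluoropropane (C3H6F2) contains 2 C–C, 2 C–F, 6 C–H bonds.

Bonds broken (reactants):
  C–C: 1 × 352 = 352
  C–H: 6 × 403 = 2418
  C=C: 1 × 624 = 624
  F–F: 1 × 157 = 157
  Σ(broken) = 3551 kJ
Bonds formed (products):
  C–C: 2 × 352 = 704
  C–F: 2 × 491 = 982
  C–H: 6 × 403 = 2418
  Σ(formed) = 4104 kJ
ΔH = Σ(broken) − Σ(formed) = 3551 − 4104 = −553 kJ

ΔH ≈ −553 kJ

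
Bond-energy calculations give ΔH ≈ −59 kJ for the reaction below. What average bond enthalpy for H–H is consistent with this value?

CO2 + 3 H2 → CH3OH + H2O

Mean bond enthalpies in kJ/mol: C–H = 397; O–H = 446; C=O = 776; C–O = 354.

D(H–H) ≈ 424 kJ/mol

Let D be the H–H bond energy.
Σ(broken) = 2×776 + 3×D = 1552 + 3D
Σ(formed) = 3×397 + 1×354 + 3×446 = 2883
ΔH = Σ(broken) − Σ(formed) = (1552 + 3D) − (2883) = −1331 + 3D
Setting this equal to −59 kJ gives 3D = 1272, so D = 424 kJ/mol.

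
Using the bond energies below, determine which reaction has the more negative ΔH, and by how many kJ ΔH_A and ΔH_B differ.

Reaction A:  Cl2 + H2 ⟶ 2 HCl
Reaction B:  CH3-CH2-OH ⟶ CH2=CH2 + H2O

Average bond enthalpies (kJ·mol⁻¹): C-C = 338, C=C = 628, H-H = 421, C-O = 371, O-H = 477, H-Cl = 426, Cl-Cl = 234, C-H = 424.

Reaction A:
  Bonds broken (reactants):
    Cl-Cl: 1 × 234 = 234
    H-H: 1 × 421 = 421
    Σ(broken) = 655 kJ
  Bonds formed (products):
    H-Cl: 2 × 426 = 852
    Σ(formed) = 852 kJ
  ΔH_A = 655 − 852 = −197 kJ
Reaction B:
  Bonds broken (reactants):
    C-C: 1 × 338 = 338
    C-H: 5 × 424 = 2120
    C-O: 1 × 371 = 371
    O-H: 1 × 477 = 477
    Σ(broken) = 3306 kJ
  Bonds formed (products):
    C-H: 4 × 424 = 1696
    C=C: 1 × 628 = 628
    O-H: 2 × 477 = 954
    Σ(formed) = 3278 kJ
  ΔH_B = 3306 − 3278 = +28 kJ
ΔH_A − ΔH_B = −225 kJ, so reaction A has the more negative ΔH; |ΔH_A − ΔH_B| = 225 kJ.

Reaction A, by 225 kJ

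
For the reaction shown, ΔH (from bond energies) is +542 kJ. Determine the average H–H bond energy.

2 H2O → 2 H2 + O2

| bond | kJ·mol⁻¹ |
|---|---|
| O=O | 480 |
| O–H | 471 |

Let D be the H–H bond energy.
Σ(broken) = 4×471 = 1884
Σ(formed) = 2×D + 1×480 = 480 + 2D
ΔH = Σ(broken) − Σ(formed) = (1884) − (480 + 2D) = +1404 − 2D
Setting this equal to +542 kJ gives 2D = 862, so D = 431 kJ/mol.

D(H–H) ≈ 431 kJ/mol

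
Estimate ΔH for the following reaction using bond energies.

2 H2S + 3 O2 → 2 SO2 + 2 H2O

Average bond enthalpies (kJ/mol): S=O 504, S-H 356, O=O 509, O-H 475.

ΔH ≈ −965 kJ

Bonds broken (reactants):
  O=O: 3 × 509 = 1527
  S-H: 4 × 356 = 1424
  Σ(broken) = 2951 kJ
Bonds formed (products):
  O-H: 4 × 475 = 1900
  S=O: 4 × 504 = 2016
  Σ(formed) = 3916 kJ
ΔH = Σ(broken) − Σ(formed) = 2951 − 3916 = −965 kJ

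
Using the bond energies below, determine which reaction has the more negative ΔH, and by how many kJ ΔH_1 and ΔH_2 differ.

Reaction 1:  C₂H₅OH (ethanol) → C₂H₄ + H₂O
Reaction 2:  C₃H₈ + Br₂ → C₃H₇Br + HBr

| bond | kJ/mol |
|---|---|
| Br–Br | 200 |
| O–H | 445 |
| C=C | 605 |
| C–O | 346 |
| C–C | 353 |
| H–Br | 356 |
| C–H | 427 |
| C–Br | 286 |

Reaction 1:
  Bonds broken (reactants):
    C–C: 1 × 353 = 353
    C–H: 5 × 427 = 2135
    C–O: 1 × 346 = 346
    O–H: 1 × 445 = 445
    Σ(broken) = 3279 kJ
  Bonds formed (products):
    C–H: 4 × 427 = 1708
    C=C: 1 × 605 = 605
    O–H: 2 × 445 = 890
    Σ(formed) = 3203 kJ
  ΔH_1 = 3279 − 3203 = +76 kJ
Reaction 2:
  Bonds broken (reactants):
    Br–Br: 1 × 200 = 200
    C–C: 2 × 353 = 706
    C–H: 8 × 427 = 3416
    Σ(broken) = 4322 kJ
  Bonds formed (products):
    C–Br: 1 × 286 = 286
    C–C: 2 × 353 = 706
    C–H: 7 × 427 = 2989
    H–Br: 1 × 356 = 356
    Σ(formed) = 4337 kJ
  ΔH_2 = 4322 − 4337 = −15 kJ
ΔH_1 − ΔH_2 = +91 kJ, so reaction 2 has the more negative ΔH; |ΔH_1 − ΔH_2| = 91 kJ.

Reaction 2, by 91 kJ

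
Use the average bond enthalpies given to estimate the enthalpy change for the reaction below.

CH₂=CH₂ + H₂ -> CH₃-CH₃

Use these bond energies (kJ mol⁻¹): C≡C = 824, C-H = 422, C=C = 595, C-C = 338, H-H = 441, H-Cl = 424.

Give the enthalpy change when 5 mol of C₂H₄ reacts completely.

Bonds broken (reactants):
  C-H: 4 × 422 = 1688
  C=C: 1 × 595 = 595
  H-H: 1 × 441 = 441
  Σ(broken) = 2724 kJ
Bonds formed (products):
  C-C: 1 × 338 = 338
  C-H: 6 × 422 = 2532
  Σ(formed) = 2870 kJ
ΔH = Σ(broken) − Σ(formed) = 2724 − 2870 = −146 kJ
For 5× the reaction as written: 5 × (−146) = −730 kJ

ΔH = −730 kJ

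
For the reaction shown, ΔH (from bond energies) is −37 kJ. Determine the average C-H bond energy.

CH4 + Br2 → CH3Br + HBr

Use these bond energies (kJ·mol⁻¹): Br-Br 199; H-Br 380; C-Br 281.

D(C-H) ≈ 425 kJ/mol

Let D be the C-H bond energy.
Σ(broken) = 1×199 + 4×D = 199 + 4D
Σ(formed) = 1×281 + 3×D + 1×380 = 661 + 3D
ΔH = Σ(broken) − Σ(formed) = (199 + 4D) − (661 + 3D) = −462 + D
Setting this equal to −37 kJ gives D = 425 kJ/mol.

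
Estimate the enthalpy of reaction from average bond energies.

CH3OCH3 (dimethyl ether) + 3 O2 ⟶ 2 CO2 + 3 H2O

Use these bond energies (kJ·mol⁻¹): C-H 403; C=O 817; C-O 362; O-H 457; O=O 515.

Bonds broken (reactants):
  C-H: 6 × 403 = 2418
  C-O: 2 × 362 = 724
  O=O: 3 × 515 = 1545
  Σ(broken) = 4687 kJ
Bonds formed (products):
  C=O: 4 × 817 = 3268
  O-H: 6 × 457 = 2742
  Σ(formed) = 6010 kJ
ΔH = Σ(broken) − Σ(formed) = 4687 − 6010 = −1323 kJ

ΔH ≈ −1323 kJ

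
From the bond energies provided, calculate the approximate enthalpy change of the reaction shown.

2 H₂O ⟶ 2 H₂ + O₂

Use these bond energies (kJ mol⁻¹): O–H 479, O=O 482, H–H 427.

Bonds broken (reactants):
  O–H: 4 × 479 = 1916
  Σ(broken) = 1916 kJ
Bonds formed (products):
  H–H: 2 × 427 = 854
  O=O: 1 × 482 = 482
  Σ(formed) = 1336 kJ
ΔH = Σ(broken) − Σ(formed) = 1916 − 1336 = +580 kJ

ΔH ≈ +580 kJ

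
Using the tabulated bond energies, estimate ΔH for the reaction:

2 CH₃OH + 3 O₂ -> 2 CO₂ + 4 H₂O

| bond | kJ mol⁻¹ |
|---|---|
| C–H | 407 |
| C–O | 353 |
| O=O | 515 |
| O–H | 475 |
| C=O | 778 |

Bonds broken (reactants):
  C–H: 6 × 407 = 2442
  C–O: 2 × 353 = 706
  O–H: 2 × 475 = 950
  O=O: 3 × 515 = 1545
  Σ(broken) = 5643 kJ
Bonds formed (products):
  C=O: 4 × 778 = 3112
  O–H: 8 × 475 = 3800
  Σ(formed) = 6912 kJ
ΔH = Σ(broken) − Σ(formed) = 5643 − 6912 = −1269 kJ

ΔH ≈ −1269 kJ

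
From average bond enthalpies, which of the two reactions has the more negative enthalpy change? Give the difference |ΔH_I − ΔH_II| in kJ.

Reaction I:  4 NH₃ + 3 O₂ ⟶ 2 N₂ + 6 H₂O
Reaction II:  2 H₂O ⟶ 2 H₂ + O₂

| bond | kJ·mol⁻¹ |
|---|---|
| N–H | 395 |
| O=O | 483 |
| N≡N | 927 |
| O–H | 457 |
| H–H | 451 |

Reaction I:
  Bonds broken (reactants):
    N–H: 12 × 395 = 4740
    O=O: 3 × 483 = 1449
    Σ(broken) = 6189 kJ
  Bonds formed (products):
    N≡N: 2 × 927 = 1854
    O–H: 12 × 457 = 5484
    Σ(formed) = 7338 kJ
  ΔH_I = 6189 − 7338 = −1149 kJ
Reaction II:
  Bonds broken (reactants):
    O–H: 4 × 457 = 1828
    Σ(broken) = 1828 kJ
  Bonds formed (products):
    H–H: 2 × 451 = 902
    O=O: 1 × 483 = 483
    Σ(formed) = 1385 kJ
  ΔH_II = 1828 − 1385 = +443 kJ
ΔH_I − ΔH_II = −1592 kJ, so reaction I has the more negative ΔH; |ΔH_I − ΔH_II| = 1592 kJ.

Reaction I, by 1592 kJ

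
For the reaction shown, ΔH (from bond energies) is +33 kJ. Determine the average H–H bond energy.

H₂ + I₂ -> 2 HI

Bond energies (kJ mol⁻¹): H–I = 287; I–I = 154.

D(H–H) ≈ 453 kJ/mol

Let D be the H–H bond energy.
Σ(broken) = 1×D + 1×154 = 154 + D
Σ(formed) = 2×287 = 574
ΔH = Σ(broken) − Σ(formed) = (154 + D) − (574) = −420 + D
Setting this equal to +33 kJ gives D = 453 kJ/mol.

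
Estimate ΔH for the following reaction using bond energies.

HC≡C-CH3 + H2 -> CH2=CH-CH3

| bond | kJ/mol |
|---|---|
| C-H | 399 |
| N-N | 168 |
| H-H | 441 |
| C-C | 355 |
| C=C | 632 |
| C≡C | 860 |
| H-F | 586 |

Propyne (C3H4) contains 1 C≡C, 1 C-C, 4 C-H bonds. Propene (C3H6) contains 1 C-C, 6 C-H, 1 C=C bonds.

Bonds broken (reactants):
  C≡C: 1 × 860 = 860
  C-C: 1 × 355 = 355
  C-H: 4 × 399 = 1596
  H-H: 1 × 441 = 441
  Σ(broken) = 3252 kJ
Bonds formed (products):
  C-C: 1 × 355 = 355
  C-H: 6 × 399 = 2394
  C=C: 1 × 632 = 632
  Σ(formed) = 3381 kJ
ΔH = Σ(broken) − Σ(formed) = 3252 − 3381 = −129 kJ

ΔH ≈ −129 kJ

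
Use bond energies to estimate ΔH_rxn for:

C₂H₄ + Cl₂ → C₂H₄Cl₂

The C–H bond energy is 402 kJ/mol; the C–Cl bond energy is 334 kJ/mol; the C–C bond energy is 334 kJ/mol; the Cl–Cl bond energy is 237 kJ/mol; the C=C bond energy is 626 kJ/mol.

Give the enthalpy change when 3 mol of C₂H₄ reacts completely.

Bonds broken (reactants):
  C–H: 4 × 402 = 1608
  C=C: 1 × 626 = 626
  Cl–Cl: 1 × 237 = 237
  Σ(broken) = 2471 kJ
Bonds formed (products):
  C–C: 1 × 334 = 334
  C–Cl: 2 × 334 = 668
  C–H: 4 × 402 = 1608
  Σ(formed) = 2610 kJ
ΔH = Σ(broken) − Σ(formed) = 2471 − 2610 = −139 kJ
For 3× the reaction as written: 3 × (−139) = −417 kJ

ΔH = −417 kJ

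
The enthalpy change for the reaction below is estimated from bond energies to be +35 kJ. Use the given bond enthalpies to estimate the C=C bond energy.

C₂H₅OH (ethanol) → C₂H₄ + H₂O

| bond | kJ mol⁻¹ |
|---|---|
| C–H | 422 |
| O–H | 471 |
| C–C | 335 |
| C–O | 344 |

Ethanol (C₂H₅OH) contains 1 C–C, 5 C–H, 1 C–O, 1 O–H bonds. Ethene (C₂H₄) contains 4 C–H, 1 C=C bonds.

Let D be the C=C bond energy.
Σ(broken) = 1×335 + 5×422 + 1×344 + 1×471 = 3260
Σ(formed) = 4×422 + 1×D + 2×471 = 2630 + D
ΔH = Σ(broken) − Σ(formed) = (3260) − (2630 + D) = +630 − D
Setting this equal to +35 kJ gives D = 595 kJ/mol.

D(C=C) ≈ 595 kJ/mol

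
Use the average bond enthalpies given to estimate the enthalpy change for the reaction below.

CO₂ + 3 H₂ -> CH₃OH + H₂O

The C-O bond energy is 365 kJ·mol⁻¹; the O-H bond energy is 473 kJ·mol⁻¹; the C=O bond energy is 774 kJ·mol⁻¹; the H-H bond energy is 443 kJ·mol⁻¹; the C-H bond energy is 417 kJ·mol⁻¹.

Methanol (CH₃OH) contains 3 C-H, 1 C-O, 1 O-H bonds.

Bonds broken (reactants):
  C=O: 2 × 774 = 1548
  H-H: 3 × 443 = 1329
  Σ(broken) = 2877 kJ
Bonds formed (products):
  C-H: 3 × 417 = 1251
  C-O: 1 × 365 = 365
  O-H: 3 × 473 = 1419
  Σ(formed) = 3035 kJ
ΔH = Σ(broken) − Σ(formed) = 2877 − 3035 = −158 kJ

ΔH ≈ −158 kJ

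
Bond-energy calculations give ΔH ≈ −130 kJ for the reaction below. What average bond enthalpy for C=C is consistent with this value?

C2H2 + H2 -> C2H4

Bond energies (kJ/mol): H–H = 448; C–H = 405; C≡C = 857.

D(C=C) ≈ 625 kJ/mol

Let D be the C=C bond energy.
Σ(broken) = 1×857 + 2×405 + 1×448 = 2115
Σ(formed) = 4×405 + 1×D = 1620 + D
ΔH = Σ(broken) − Σ(formed) = (2115) − (1620 + D) = +495 − D
Setting this equal to −130 kJ gives D = 625 kJ/mol.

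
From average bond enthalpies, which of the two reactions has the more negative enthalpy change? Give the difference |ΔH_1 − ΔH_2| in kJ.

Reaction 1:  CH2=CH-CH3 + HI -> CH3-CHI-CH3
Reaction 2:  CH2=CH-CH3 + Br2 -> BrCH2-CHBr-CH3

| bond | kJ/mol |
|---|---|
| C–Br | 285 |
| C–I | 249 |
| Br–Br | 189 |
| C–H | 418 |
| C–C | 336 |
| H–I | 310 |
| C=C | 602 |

Reaction 2, by 24 kJ

Reaction 1:
  Bonds broken (reactants):
    C–C: 1 × 336 = 336
    C–H: 6 × 418 = 2508
    C=C: 1 × 602 = 602
    H–I: 1 × 310 = 310
    Σ(broken) = 3756 kJ
  Bonds formed (products):
    C–C: 2 × 336 = 672
    C–H: 7 × 418 = 2926
    C–I: 1 × 249 = 249
    Σ(formed) = 3847 kJ
  ΔH_1 = 3756 − 3847 = −91 kJ
Reaction 2:
  Bonds broken (reactants):
    Br–Br: 1 × 189 = 189
    C–C: 1 × 336 = 336
    C–H: 6 × 418 = 2508
    C=C: 1 × 602 = 602
    Σ(broken) = 3635 kJ
  Bonds formed (products):
    C–Br: 2 × 285 = 570
    C–C: 2 × 336 = 672
    C–H: 6 × 418 = 2508
    Σ(formed) = 3750 kJ
  ΔH_2 = 3635 − 3750 = −115 kJ
ΔH_1 − ΔH_2 = +24 kJ, so reaction 2 has the more negative ΔH; |ΔH_1 − ΔH_2| = 24 kJ.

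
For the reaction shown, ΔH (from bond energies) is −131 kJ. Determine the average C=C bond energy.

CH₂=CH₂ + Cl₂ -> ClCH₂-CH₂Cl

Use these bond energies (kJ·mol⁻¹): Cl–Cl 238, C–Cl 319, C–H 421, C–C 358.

Let D be the C=C bond energy.
Σ(broken) = 4×421 + 1×D + 1×238 = 1922 + D
Σ(formed) = 1×358 + 2×319 + 4×421 = 2680
ΔH = Σ(broken) − Σ(formed) = (1922 + D) − (2680) = −758 + D
Setting this equal to −131 kJ gives D = 627 kJ/mol.

D(C=C) ≈ 627 kJ/mol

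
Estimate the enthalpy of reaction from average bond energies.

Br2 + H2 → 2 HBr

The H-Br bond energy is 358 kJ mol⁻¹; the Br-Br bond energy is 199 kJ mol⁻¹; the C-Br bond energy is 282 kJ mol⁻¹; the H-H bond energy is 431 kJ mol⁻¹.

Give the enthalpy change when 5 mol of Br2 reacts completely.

Bonds broken (reactants):
  Br-Br: 1 × 199 = 199
  H-H: 1 × 431 = 431
  Σ(broken) = 630 kJ
Bonds formed (products):
  H-Br: 2 × 358 = 716
  Σ(formed) = 716 kJ
ΔH = Σ(broken) − Σ(formed) = 630 − 716 = −86 kJ
For 5× the reaction as written: 5 × (−86) = −430 kJ

ΔH = −430 kJ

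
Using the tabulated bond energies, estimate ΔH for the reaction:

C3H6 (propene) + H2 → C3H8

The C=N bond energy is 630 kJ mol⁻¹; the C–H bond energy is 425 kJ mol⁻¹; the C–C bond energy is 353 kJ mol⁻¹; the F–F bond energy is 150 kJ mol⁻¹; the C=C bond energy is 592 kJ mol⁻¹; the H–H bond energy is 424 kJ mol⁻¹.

Bonds broken (reactants):
  C–C: 1 × 353 = 353
  C–H: 6 × 425 = 2550
  C=C: 1 × 592 = 592
  H–H: 1 × 424 = 424
  Σ(broken) = 3919 kJ
Bonds formed (products):
  C–C: 2 × 353 = 706
  C–H: 8 × 425 = 3400
  Σ(formed) = 4106 kJ
ΔH = Σ(broken) − Σ(formed) = 3919 − 4106 = −187 kJ

ΔH ≈ −187 kJ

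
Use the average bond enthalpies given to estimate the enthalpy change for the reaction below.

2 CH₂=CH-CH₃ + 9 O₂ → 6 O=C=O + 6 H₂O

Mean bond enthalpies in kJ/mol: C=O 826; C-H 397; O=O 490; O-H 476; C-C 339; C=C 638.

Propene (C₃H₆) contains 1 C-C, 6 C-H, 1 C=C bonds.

ΔH ≈ −4496 kJ

Bonds broken (reactants):
  C-C: 2 × 339 = 678
  C-H: 12 × 397 = 4764
  C=C: 2 × 638 = 1276
  O=O: 9 × 490 = 4410
  Σ(broken) = 11128 kJ
Bonds formed (products):
  C=O: 12 × 826 = 9912
  O-H: 12 × 476 = 5712
  Σ(formed) = 15624 kJ
ΔH = Σ(broken) − Σ(formed) = 11128 − 15624 = −4496 kJ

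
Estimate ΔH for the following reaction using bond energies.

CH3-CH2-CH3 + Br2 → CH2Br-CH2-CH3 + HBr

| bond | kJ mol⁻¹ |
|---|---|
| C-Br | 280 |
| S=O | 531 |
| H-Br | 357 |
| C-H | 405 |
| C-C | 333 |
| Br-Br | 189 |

Bonds broken (reactants):
  Br-Br: 1 × 189 = 189
  C-C: 2 × 333 = 666
  C-H: 8 × 405 = 3240
  Σ(broken) = 4095 kJ
Bonds formed (products):
  C-Br: 1 × 280 = 280
  C-C: 2 × 333 = 666
  C-H: 7 × 405 = 2835
  H-Br: 1 × 357 = 357
  Σ(formed) = 4138 kJ
ΔH = Σ(broken) − Σ(formed) = 4095 − 4138 = −43 kJ

ΔH ≈ −43 kJ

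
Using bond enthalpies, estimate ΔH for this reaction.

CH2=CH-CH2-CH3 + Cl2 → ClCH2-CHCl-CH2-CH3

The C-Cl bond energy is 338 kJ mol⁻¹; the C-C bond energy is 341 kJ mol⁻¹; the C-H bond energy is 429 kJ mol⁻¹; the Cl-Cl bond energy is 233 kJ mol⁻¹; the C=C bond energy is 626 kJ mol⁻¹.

Bonds broken (reactants):
  C-C: 2 × 341 = 682
  C-H: 8 × 429 = 3432
  C=C: 1 × 626 = 626
  Cl-Cl: 1 × 233 = 233
  Σ(broken) = 4973 kJ
Bonds formed (products):
  C-C: 3 × 341 = 1023
  C-Cl: 2 × 338 = 676
  C-H: 8 × 429 = 3432
  Σ(formed) = 5131 kJ
ΔH = Σ(broken) − Σ(formed) = 4973 − 5131 = −158 kJ

ΔH ≈ −158 kJ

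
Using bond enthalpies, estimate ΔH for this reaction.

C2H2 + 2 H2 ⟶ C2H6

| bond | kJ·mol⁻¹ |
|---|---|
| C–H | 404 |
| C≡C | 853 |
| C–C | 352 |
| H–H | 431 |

ΔH ≈ −253 kJ

Bonds broken (reactants):
  C≡C: 1 × 853 = 853
  C–H: 2 × 404 = 808
  H–H: 2 × 431 = 862
  Σ(broken) = 2523 kJ
Bonds formed (products):
  C–C: 1 × 352 = 352
  C–H: 6 × 404 = 2424
  Σ(formed) = 2776 kJ
ΔH = Σ(broken) − Σ(formed) = 2523 − 2776 = −253 kJ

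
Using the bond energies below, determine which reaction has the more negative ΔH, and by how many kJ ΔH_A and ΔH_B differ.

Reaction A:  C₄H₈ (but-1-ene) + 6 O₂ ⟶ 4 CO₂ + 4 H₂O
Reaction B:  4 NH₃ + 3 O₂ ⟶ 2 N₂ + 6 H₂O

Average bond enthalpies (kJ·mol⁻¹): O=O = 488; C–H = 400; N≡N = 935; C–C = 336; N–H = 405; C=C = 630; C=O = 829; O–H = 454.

Reaction A, by 1840 kJ

Reaction A:
  Bonds broken (reactants):
    C–C: 2 × 336 = 672
    C–H: 8 × 400 = 3200
    C=C: 1 × 630 = 630
    O=O: 6 × 488 = 2928
    Σ(broken) = 7430 kJ
  Bonds formed (products):
    C=O: 8 × 829 = 6632
    O–H: 8 × 454 = 3632
    Σ(formed) = 10264 kJ
  ΔH_A = 7430 − 10264 = −2834 kJ
Reaction B:
  Bonds broken (reactants):
    N–H: 12 × 405 = 4860
    O=O: 3 × 488 = 1464
    Σ(broken) = 6324 kJ
  Bonds formed (products):
    N≡N: 2 × 935 = 1870
    O–H: 12 × 454 = 5448
    Σ(formed) = 7318 kJ
  ΔH_B = 6324 − 7318 = −994 kJ
ΔH_A − ΔH_B = −1840 kJ, so reaction A has the more negative ΔH; |ΔH_A − ΔH_B| = 1840 kJ.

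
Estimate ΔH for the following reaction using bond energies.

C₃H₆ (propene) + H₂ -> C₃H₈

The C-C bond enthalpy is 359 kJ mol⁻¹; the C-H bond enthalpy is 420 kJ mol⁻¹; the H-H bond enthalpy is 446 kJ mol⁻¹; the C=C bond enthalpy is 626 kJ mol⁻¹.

Bonds broken (reactants):
  C-C: 1 × 359 = 359
  C-H: 6 × 420 = 2520
  C=C: 1 × 626 = 626
  H-H: 1 × 446 = 446
  Σ(broken) = 3951 kJ
Bonds formed (products):
  C-C: 2 × 359 = 718
  C-H: 8 × 420 = 3360
  Σ(formed) = 4078 kJ
ΔH = Σ(broken) − Σ(formed) = 3951 − 4078 = −127 kJ

ΔH ≈ −127 kJ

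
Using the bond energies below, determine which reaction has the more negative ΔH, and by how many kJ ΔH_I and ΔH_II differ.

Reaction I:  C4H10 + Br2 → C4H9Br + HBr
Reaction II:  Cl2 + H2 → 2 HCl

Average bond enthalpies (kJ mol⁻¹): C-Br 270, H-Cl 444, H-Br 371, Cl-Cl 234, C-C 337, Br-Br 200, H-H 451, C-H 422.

Reaction II, by 184 kJ

Reaction I:
  Bonds broken (reactants):
    Br-Br: 1 × 200 = 200
    C-C: 3 × 337 = 1011
    C-H: 10 × 422 = 4220
    Σ(broken) = 5431 kJ
  Bonds formed (products):
    C-Br: 1 × 270 = 270
    C-C: 3 × 337 = 1011
    C-H: 9 × 422 = 3798
    H-Br: 1 × 371 = 371
    Σ(formed) = 5450 kJ
  ΔH_I = 5431 − 5450 = −19 kJ
Reaction II:
  Bonds broken (reactants):
    Cl-Cl: 1 × 234 = 234
    H-H: 1 × 451 = 451
    Σ(broken) = 685 kJ
  Bonds formed (products):
    H-Cl: 2 × 444 = 888
    Σ(formed) = 888 kJ
  ΔH_II = 685 − 888 = −203 kJ
ΔH_I − ΔH_II = +184 kJ, so reaction II has the more negative ΔH; |ΔH_I − ΔH_II| = 184 kJ.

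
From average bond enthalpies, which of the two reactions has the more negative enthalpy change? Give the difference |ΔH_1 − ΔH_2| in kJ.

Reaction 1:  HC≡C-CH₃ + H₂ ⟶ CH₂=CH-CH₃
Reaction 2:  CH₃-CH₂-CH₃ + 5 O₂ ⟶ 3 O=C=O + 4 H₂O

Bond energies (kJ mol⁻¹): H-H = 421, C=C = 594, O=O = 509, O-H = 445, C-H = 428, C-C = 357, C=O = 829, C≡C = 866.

Reaction 2, by 1688 kJ

Reaction 1:
  Bonds broken (reactants):
    C≡C: 1 × 866 = 866
    C-C: 1 × 357 = 357
    C-H: 4 × 428 = 1712
    H-H: 1 × 421 = 421
    Σ(broken) = 3356 kJ
  Bonds formed (products):
    C-C: 1 × 357 = 357
    C-H: 6 × 428 = 2568
    C=C: 1 × 594 = 594
    Σ(formed) = 3519 kJ
  ΔH_1 = 3356 − 3519 = −163 kJ
Reaction 2:
  Bonds broken (reactants):
    C-C: 2 × 357 = 714
    C-H: 8 × 428 = 3424
    O=O: 5 × 509 = 2545
    Σ(broken) = 6683 kJ
  Bonds formed (products):
    C=O: 6 × 829 = 4974
    O-H: 8 × 445 = 3560
    Σ(formed) = 8534 kJ
  ΔH_2 = 6683 − 8534 = −1851 kJ
ΔH_1 − ΔH_2 = +1688 kJ, so reaction 2 has the more negative ΔH; |ΔH_1 − ΔH_2| = 1688 kJ.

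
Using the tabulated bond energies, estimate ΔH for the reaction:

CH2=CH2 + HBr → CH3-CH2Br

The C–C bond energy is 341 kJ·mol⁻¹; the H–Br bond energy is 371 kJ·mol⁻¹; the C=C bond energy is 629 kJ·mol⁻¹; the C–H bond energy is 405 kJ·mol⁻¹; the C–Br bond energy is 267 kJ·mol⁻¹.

Bonds broken (reactants):
  C–H: 4 × 405 = 1620
  C=C: 1 × 629 = 629
  H–Br: 1 × 371 = 371
  Σ(broken) = 2620 kJ
Bonds formed (products):
  C–Br: 1 × 267 = 267
  C–C: 1 × 341 = 341
  C–H: 5 × 405 = 2025
  Σ(formed) = 2633 kJ
ΔH = Σ(broken) − Σ(formed) = 2620 − 2633 = −13 kJ

ΔH ≈ −13 kJ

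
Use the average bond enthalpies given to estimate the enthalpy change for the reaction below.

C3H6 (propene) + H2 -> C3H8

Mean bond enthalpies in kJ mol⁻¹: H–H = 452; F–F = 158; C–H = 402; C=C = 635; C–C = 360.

Bonds broken (reactants):
  C–C: 1 × 360 = 360
  C–H: 6 × 402 = 2412
  C=C: 1 × 635 = 635
  H–H: 1 × 452 = 452
  Σ(broken) = 3859 kJ
Bonds formed (products):
  C–C: 2 × 360 = 720
  C–H: 8 × 402 = 3216
  Σ(formed) = 3936 kJ
ΔH = Σ(broken) − Σ(formed) = 3859 − 3936 = −77 kJ

ΔH ≈ −77 kJ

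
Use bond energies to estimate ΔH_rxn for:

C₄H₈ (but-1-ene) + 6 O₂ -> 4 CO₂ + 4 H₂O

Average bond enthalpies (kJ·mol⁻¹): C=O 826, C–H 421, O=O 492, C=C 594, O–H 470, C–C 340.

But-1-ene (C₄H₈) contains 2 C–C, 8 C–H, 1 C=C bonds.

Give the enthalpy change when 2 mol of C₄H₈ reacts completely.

ΔH = −5548 kJ

Bonds broken (reactants):
  C–C: 2 × 340 = 680
  C–H: 8 × 421 = 3368
  C=C: 1 × 594 = 594
  O=O: 6 × 492 = 2952
  Σ(broken) = 7594 kJ
Bonds formed (products):
  C=O: 8 × 826 = 6608
  O–H: 8 × 470 = 3760
  Σ(formed) = 10368 kJ
ΔH = Σ(broken) − Σ(formed) = 7594 − 10368 = −2774 kJ
For 2× the reaction as written: 2 × (−2774) = −5548 kJ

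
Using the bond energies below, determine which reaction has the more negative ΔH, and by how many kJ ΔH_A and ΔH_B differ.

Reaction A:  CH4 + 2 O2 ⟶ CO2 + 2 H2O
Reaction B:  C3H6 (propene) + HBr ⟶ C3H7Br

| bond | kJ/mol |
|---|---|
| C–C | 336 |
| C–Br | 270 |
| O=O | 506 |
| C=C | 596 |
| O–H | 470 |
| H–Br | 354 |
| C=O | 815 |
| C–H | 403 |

Reaction A, by 827 kJ

Reaction A:
  Bonds broken (reactants):
    C–H: 4 × 403 = 1612
    O=O: 2 × 506 = 1012
    Σ(broken) = 2624 kJ
  Bonds formed (products):
    C=O: 2 × 815 = 1630
    O–H: 4 × 470 = 1880
    Σ(formed) = 3510 kJ
  ΔH_A = 2624 − 3510 = −886 kJ
Reaction B:
  Bonds broken (reactants):
    C–C: 1 × 336 = 336
    C–H: 6 × 403 = 2418
    C=C: 1 × 596 = 596
    H–Br: 1 × 354 = 354
    Σ(broken) = 3704 kJ
  Bonds formed (products):
    C–Br: 1 × 270 = 270
    C–C: 2 × 336 = 672
    C–H: 7 × 403 = 2821
    Σ(formed) = 3763 kJ
  ΔH_B = 3704 − 3763 = −59 kJ
ΔH_A − ΔH_B = −827 kJ, so reaction A has the more negative ΔH; |ΔH_A − ΔH_B| = 827 kJ.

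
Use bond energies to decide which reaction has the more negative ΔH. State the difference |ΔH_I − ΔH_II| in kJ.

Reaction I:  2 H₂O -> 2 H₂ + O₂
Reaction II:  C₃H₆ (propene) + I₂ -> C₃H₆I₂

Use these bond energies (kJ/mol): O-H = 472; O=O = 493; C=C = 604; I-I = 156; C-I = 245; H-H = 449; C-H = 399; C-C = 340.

Reaction II, by 567 kJ

Reaction I:
  Bonds broken (reactants):
    O-H: 4 × 472 = 1888
    Σ(broken) = 1888 kJ
  Bonds formed (products):
    H-H: 2 × 449 = 898
    O=O: 1 × 493 = 493
    Σ(formed) = 1391 kJ
  ΔH_I = 1888 − 1391 = +497 kJ
Reaction II:
  Bonds broken (reactants):
    C-C: 1 × 340 = 340
    C-H: 6 × 399 = 2394
    C=C: 1 × 604 = 604
    I-I: 1 × 156 = 156
    Σ(broken) = 3494 kJ
  Bonds formed (products):
    C-C: 2 × 340 = 680
    C-H: 6 × 399 = 2394
    C-I: 2 × 245 = 490
    Σ(formed) = 3564 kJ
  ΔH_II = 3494 − 3564 = −70 kJ
ΔH_I − ΔH_II = +567 kJ, so reaction II has the more negative ΔH; |ΔH_I − ΔH_II| = 567 kJ.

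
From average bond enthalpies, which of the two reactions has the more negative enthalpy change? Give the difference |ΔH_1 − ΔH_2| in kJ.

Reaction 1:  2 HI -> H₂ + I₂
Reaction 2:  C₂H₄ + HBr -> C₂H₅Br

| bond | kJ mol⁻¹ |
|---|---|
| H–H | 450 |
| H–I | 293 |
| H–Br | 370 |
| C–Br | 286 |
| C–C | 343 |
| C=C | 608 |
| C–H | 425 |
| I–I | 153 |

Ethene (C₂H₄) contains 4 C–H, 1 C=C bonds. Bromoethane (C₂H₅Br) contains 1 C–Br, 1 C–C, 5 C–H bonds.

Reaction 1:
  Bonds broken (reactants):
    H–I: 2 × 293 = 586
    Σ(broken) = 586 kJ
  Bonds formed (products):
    H–H: 1 × 450 = 450
    I–I: 1 × 153 = 153
    Σ(formed) = 603 kJ
  ΔH_1 = 586 − 603 = −17 kJ
Reaction 2:
  Bonds broken (reactants):
    C–H: 4 × 425 = 1700
    C=C: 1 × 608 = 608
    H–Br: 1 × 370 = 370
    Σ(broken) = 2678 kJ
  Bonds formed (products):
    C–Br: 1 × 286 = 286
    C–C: 1 × 343 = 343
    C–H: 5 × 425 = 2125
    Σ(formed) = 2754 kJ
  ΔH_2 = 2678 − 2754 = −76 kJ
ΔH_1 − ΔH_2 = +59 kJ, so reaction 2 has the more negative ΔH; |ΔH_1 − ΔH_2| = 59 kJ.

Reaction 2, by 59 kJ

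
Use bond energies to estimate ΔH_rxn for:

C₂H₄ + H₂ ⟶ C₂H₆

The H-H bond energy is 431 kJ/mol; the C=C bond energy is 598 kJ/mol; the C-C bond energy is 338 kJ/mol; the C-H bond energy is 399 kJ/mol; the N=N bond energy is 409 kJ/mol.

ΔH ≈ −107 kJ

Bonds broken (reactants):
  C-H: 4 × 399 = 1596
  C=C: 1 × 598 = 598
  H-H: 1 × 431 = 431
  Σ(broken) = 2625 kJ
Bonds formed (products):
  C-C: 1 × 338 = 338
  C-H: 6 × 399 = 2394
  Σ(formed) = 2732 kJ
ΔH = Σ(broken) − Σ(formed) = 2625 − 2732 = −107 kJ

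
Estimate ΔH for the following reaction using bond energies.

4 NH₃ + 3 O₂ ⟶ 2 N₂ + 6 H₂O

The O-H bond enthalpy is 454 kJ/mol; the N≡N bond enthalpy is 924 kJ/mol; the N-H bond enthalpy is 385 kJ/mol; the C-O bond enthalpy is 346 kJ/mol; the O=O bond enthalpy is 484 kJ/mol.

ΔH ≈ −1224 kJ

Bonds broken (reactants):
  N-H: 12 × 385 = 4620
  O=O: 3 × 484 = 1452
  Σ(broken) = 6072 kJ
Bonds formed (products):
  N≡N: 2 × 924 = 1848
  O-H: 12 × 454 = 5448
  Σ(formed) = 7296 kJ
ΔH = Σ(broken) − Σ(formed) = 6072 − 7296 = −1224 kJ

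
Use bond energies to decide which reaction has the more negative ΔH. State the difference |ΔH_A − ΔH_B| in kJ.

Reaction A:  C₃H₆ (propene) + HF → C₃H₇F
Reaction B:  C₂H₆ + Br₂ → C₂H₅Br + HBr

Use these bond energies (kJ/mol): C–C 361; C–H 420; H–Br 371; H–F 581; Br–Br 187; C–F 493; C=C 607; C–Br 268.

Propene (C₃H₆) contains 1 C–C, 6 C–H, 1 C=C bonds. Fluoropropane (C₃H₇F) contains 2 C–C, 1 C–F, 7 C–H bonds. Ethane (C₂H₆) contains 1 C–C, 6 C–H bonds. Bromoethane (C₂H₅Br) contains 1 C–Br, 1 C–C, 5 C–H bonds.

Reaction A:
  Bonds broken (reactants):
    C–C: 1 × 361 = 361
    C–H: 6 × 420 = 2520
    C=C: 1 × 607 = 607
    H–F: 1 × 581 = 581
    Σ(broken) = 4069 kJ
  Bonds formed (products):
    C–C: 2 × 361 = 722
    C–F: 1 × 493 = 493
    C–H: 7 × 420 = 2940
    Σ(formed) = 4155 kJ
  ΔH_A = 4069 − 4155 = −86 kJ
Reaction B:
  Bonds broken (reactants):
    Br–Br: 1 × 187 = 187
    C–C: 1 × 361 = 361
    C–H: 6 × 420 = 2520
    Σ(broken) = 3068 kJ
  Bonds formed (products):
    C–Br: 1 × 268 = 268
    C–C: 1 × 361 = 361
    C–H: 5 × 420 = 2100
    H–Br: 1 × 371 = 371
    Σ(formed) = 3100 kJ
  ΔH_B = 3068 − 3100 = −32 kJ
ΔH_A − ΔH_B = −54 kJ, so reaction A has the more negative ΔH; |ΔH_A − ΔH_B| = 54 kJ.

Reaction A, by 54 kJ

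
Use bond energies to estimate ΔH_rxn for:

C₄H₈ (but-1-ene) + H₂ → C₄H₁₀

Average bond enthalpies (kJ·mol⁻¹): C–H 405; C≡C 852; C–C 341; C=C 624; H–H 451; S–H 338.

Bonds broken (reactants):
  C–C: 2 × 341 = 682
  C–H: 8 × 405 = 3240
  C=C: 1 × 624 = 624
  H–H: 1 × 451 = 451
  Σ(broken) = 4997 kJ
Bonds formed (products):
  C–C: 3 × 341 = 1023
  C–H: 10 × 405 = 4050
  Σ(formed) = 5073 kJ
ΔH = Σ(broken) − Σ(formed) = 4997 − 5073 = −76 kJ

ΔH ≈ −76 kJ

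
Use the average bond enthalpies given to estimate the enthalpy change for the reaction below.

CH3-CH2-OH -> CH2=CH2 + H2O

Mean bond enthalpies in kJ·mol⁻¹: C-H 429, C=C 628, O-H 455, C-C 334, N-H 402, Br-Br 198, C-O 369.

ΔH ≈ +49 kJ

Bonds broken (reactants):
  C-C: 1 × 334 = 334
  C-H: 5 × 429 = 2145
  C-O: 1 × 369 = 369
  O-H: 1 × 455 = 455
  Σ(broken) = 3303 kJ
Bonds formed (products):
  C-H: 4 × 429 = 1716
  C=C: 1 × 628 = 628
  O-H: 2 × 455 = 910
  Σ(formed) = 3254 kJ
ΔH = Σ(broken) − Σ(formed) = 3303 − 3254 = +49 kJ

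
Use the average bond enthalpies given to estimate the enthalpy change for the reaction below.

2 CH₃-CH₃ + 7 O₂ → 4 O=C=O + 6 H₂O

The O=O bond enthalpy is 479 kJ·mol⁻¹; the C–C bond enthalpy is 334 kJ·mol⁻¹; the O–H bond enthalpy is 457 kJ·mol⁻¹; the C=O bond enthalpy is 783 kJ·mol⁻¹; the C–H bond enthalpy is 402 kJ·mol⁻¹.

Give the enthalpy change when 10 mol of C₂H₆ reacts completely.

ΔH = −14515 kJ

Bonds broken (reactants):
  C–C: 2 × 334 = 668
  C–H: 12 × 402 = 4824
  O=O: 7 × 479 = 3353
  Σ(broken) = 8845 kJ
Bonds formed (products):
  C=O: 8 × 783 = 6264
  O–H: 12 × 457 = 5484
  Σ(formed) = 11748 kJ
ΔH = Σ(broken) − Σ(formed) = 8845 − 11748 = −2903 kJ
For 5× the reaction as written: 5 × (−2903) = −14515 kJ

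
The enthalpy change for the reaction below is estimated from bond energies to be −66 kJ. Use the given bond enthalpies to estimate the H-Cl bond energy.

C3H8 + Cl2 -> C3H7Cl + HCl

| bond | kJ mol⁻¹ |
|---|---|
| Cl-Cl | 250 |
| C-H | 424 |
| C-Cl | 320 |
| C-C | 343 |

D(H-Cl) ≈ 420 kJ/mol

Let D be the H-Cl bond energy.
Σ(broken) = 2×343 + 8×424 + 1×250 = 4328
Σ(formed) = 2×343 + 1×320 + 7×424 + 1×D = 3974 + D
ΔH = Σ(broken) − Σ(formed) = (4328) − (3974 + D) = +354 − D
Setting this equal to −66 kJ gives D = 420 kJ/mol.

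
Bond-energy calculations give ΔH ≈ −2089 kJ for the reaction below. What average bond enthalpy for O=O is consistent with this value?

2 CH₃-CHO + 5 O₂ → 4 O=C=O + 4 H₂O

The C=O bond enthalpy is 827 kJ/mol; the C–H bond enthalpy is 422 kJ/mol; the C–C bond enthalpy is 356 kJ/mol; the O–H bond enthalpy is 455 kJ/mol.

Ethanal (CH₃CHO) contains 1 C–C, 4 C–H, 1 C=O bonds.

Let D be the O=O bond energy.
Σ(broken) = 2×356 + 8×422 + 2×827 + 5×D = 5742 + 5D
Σ(formed) = 8×827 + 8×455 = 10256
ΔH = Σ(broken) − Σ(formed) = (5742 + 5D) − (10256) = −4514 + 5D
Setting this equal to −2089 kJ gives 5D = 2425, so D = 485 kJ/mol.

D(O=O) ≈ 485 kJ/mol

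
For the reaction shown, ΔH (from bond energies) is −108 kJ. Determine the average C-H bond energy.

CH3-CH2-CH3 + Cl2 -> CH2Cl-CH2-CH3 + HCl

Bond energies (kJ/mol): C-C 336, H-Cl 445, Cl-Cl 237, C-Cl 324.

Let D be the C-H bond energy.
Σ(broken) = 2×336 + 8×D + 1×237 = 909 + 8D
Σ(formed) = 2×336 + 1×324 + 7×D + 1×445 = 1441 + 7D
ΔH = Σ(broken) − Σ(formed) = (909 + 8D) − (1441 + 7D) = −532 + D
Setting this equal to −108 kJ gives D = 424 kJ/mol.

D(C-H) ≈ 424 kJ/mol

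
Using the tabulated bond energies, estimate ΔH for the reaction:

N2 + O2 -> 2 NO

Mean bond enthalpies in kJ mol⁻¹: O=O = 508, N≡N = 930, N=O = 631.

ΔH ≈ +176 kJ

Bonds broken (reactants):
  N≡N: 1 × 930 = 930
  O=O: 1 × 508 = 508
  Σ(broken) = 1438 kJ
Bonds formed (products):
  N=O: 2 × 631 = 1262
  Σ(formed) = 1262 kJ
ΔH = Σ(broken) − Σ(formed) = 1438 − 1262 = +176 kJ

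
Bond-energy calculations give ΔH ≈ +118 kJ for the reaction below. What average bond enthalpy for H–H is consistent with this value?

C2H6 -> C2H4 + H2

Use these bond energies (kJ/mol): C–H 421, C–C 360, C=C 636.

D(H–H) ≈ 448 kJ/mol

Let D be the H–H bond energy.
Σ(broken) = 1×360 + 6×421 = 2886
Σ(formed) = 4×421 + 1×636 + 1×D = 2320 + D
ΔH = Σ(broken) − Σ(formed) = (2886) − (2320 + D) = +566 − D
Setting this equal to +118 kJ gives D = 448 kJ/mol.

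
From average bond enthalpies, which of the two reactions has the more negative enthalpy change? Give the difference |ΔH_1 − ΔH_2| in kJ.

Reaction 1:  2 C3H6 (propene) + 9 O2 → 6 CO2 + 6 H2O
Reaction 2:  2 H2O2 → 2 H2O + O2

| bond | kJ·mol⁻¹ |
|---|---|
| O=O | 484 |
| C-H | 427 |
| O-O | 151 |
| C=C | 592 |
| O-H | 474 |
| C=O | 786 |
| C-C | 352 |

Reaction 1, by 3570 kJ

Reaction 1:
  Bonds broken (reactants):
    C-C: 2 × 352 = 704
    C-H: 12 × 427 = 5124
    C=C: 2 × 592 = 1184
    O=O: 9 × 484 = 4356
    Σ(broken) = 11368 kJ
  Bonds formed (products):
    C=O: 12 × 786 = 9432
    O-H: 12 × 474 = 5688
    Σ(formed) = 15120 kJ
  ΔH_1 = 11368 − 15120 = −3752 kJ
Reaction 2:
  Bonds broken (reactants):
    O-H: 4 × 474 = 1896
    O-O: 2 × 151 = 302
    Σ(broken) = 2198 kJ
  Bonds formed (products):
    O-H: 4 × 474 = 1896
    O=O: 1 × 484 = 484
    Σ(formed) = 2380 kJ
  ΔH_2 = 2198 − 2380 = −182 kJ
ΔH_1 − ΔH_2 = −3570 kJ, so reaction 1 has the more negative ΔH; |ΔH_1 − ΔH_2| = 3570 kJ.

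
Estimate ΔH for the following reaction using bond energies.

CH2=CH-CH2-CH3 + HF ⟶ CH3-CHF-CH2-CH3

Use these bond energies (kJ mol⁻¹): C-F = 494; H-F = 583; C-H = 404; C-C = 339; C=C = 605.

Bonds broken (reactants):
  C-C: 2 × 339 = 678
  C-H: 8 × 404 = 3232
  C=C: 1 × 605 = 605
  H-F: 1 × 583 = 583
  Σ(broken) = 5098 kJ
Bonds formed (products):
  C-C: 3 × 339 = 1017
  C-F: 1 × 494 = 494
  C-H: 9 × 404 = 3636
  Σ(formed) = 5147 kJ
ΔH = Σ(broken) − Σ(formed) = 5098 − 5147 = −49 kJ

ΔH ≈ −49 kJ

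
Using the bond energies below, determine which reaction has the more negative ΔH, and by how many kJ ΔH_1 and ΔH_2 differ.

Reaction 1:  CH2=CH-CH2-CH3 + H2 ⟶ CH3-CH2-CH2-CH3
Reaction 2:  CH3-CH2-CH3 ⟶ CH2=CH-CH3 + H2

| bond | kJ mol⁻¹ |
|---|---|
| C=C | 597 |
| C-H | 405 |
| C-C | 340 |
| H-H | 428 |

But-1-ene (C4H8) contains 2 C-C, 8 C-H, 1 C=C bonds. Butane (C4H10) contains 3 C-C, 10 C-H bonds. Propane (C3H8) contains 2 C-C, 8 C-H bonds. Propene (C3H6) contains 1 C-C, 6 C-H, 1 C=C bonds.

Reaction 1, by 250 kJ

Reaction 1:
  Bonds broken (reactants):
    C-C: 2 × 340 = 680
    C-H: 8 × 405 = 3240
    C=C: 1 × 597 = 597
    H-H: 1 × 428 = 428
    Σ(broken) = 4945 kJ
  Bonds formed (products):
    C-C: 3 × 340 = 1020
    C-H: 10 × 405 = 4050
    Σ(formed) = 5070 kJ
  ΔH_1 = 4945 − 5070 = −125 kJ
Reaction 2:
  Bonds broken (reactants):
    C-C: 2 × 340 = 680
    C-H: 8 × 405 = 3240
    Σ(broken) = 3920 kJ
  Bonds formed (products):
    C-C: 1 × 340 = 340
    C-H: 6 × 405 = 2430
    C=C: 1 × 597 = 597
    H-H: 1 × 428 = 428
    Σ(formed) = 3795 kJ
  ΔH_2 = 3920 − 3795 = +125 kJ
ΔH_1 − ΔH_2 = −250 kJ, so reaction 1 has the more negative ΔH; |ΔH_1 − ΔH_2| = 250 kJ.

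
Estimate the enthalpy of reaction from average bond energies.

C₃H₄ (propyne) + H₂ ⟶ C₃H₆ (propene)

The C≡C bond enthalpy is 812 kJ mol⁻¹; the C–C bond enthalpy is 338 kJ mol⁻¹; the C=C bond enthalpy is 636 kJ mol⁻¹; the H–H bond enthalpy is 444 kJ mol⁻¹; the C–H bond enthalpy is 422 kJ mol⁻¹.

ΔH ≈ −224 kJ

Bonds broken (reactants):
  C≡C: 1 × 812 = 812
  C–C: 1 × 338 = 338
  C–H: 4 × 422 = 1688
  H–H: 1 × 444 = 444
  Σ(broken) = 3282 kJ
Bonds formed (products):
  C–C: 1 × 338 = 338
  C–H: 6 × 422 = 2532
  C=C: 1 × 636 = 636
  Σ(formed) = 3506 kJ
ΔH = Σ(broken) − Σ(formed) = 3282 − 3506 = −224 kJ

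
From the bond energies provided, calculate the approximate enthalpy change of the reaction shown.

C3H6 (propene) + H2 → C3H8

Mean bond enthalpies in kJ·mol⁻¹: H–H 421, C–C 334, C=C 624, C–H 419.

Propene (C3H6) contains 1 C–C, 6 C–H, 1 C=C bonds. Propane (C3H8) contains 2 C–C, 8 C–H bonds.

Bonds broken (reactants):
  C–C: 1 × 334 = 334
  C–H: 6 × 419 = 2514
  C=C: 1 × 624 = 624
  H–H: 1 × 421 = 421
  Σ(broken) = 3893 kJ
Bonds formed (products):
  C–C: 2 × 334 = 668
  C–H: 8 × 419 = 3352
  Σ(formed) = 4020 kJ
ΔH = Σ(broken) − Σ(formed) = 3893 − 4020 = −127 kJ

ΔH ≈ −127 kJ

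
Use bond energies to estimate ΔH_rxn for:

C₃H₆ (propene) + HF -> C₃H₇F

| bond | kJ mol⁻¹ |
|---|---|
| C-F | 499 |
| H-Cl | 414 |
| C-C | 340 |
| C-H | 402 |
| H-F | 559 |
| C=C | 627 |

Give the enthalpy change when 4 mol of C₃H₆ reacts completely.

ΔH = −220 kJ

Bonds broken (reactants):
  C-C: 1 × 340 = 340
  C-H: 6 × 402 = 2412
  C=C: 1 × 627 = 627
  H-F: 1 × 559 = 559
  Σ(broken) = 3938 kJ
Bonds formed (products):
  C-C: 2 × 340 = 680
  C-F: 1 × 499 = 499
  C-H: 7 × 402 = 2814
  Σ(formed) = 3993 kJ
ΔH = Σ(broken) − Σ(formed) = 3938 − 3993 = −55 kJ
For 4× the reaction as written: 4 × (−55) = −220 kJ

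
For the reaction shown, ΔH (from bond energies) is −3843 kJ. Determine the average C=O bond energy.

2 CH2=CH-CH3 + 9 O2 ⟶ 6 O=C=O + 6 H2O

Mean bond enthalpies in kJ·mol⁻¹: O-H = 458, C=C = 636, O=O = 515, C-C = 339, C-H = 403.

Let D be the C=O bond energy.
Σ(broken) = 2×339 + 12×403 + 2×636 + 9×515 = 11421
Σ(formed) = 12×D + 12×458 = 5496 + 12D
ΔH = Σ(broken) − Σ(formed) = (11421) − (5496 + 12D) = +5925 − 12D
Setting this equal to −3843 kJ gives 12D = 9768, so D = 814 kJ/mol.

D(C=O) ≈ 814 kJ/mol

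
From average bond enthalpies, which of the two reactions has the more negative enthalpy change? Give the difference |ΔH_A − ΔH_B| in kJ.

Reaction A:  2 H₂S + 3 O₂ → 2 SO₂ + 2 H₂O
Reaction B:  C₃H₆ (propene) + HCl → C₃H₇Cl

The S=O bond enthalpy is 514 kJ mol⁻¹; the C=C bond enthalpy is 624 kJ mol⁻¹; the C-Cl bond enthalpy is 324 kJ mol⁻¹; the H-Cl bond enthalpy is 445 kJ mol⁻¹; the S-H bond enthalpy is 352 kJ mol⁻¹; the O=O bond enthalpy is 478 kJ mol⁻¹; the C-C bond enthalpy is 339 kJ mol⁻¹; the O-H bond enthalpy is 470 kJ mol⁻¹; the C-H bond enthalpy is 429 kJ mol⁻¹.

Reaction A:
  Bonds broken (reactants):
    O=O: 3 × 478 = 1434
    S-H: 4 × 352 = 1408
    Σ(broken) = 2842 kJ
  Bonds formed (products):
    O-H: 4 × 470 = 1880
    S=O: 4 × 514 = 2056
    Σ(formed) = 3936 kJ
  ΔH_A = 2842 − 3936 = −1094 kJ
Reaction B:
  Bonds broken (reactants):
    C-C: 1 × 339 = 339
    C-H: 6 × 429 = 2574
    C=C: 1 × 624 = 624
    H-Cl: 1 × 445 = 445
    Σ(broken) = 3982 kJ
  Bonds formed (products):
    C-C: 2 × 339 = 678
    C-Cl: 1 × 324 = 324
    C-H: 7 × 429 = 3003
    Σ(formed) = 4005 kJ
  ΔH_B = 3982 − 4005 = −23 kJ
ΔH_A − ΔH_B = −1071 kJ, so reaction A has the more negative ΔH; |ΔH_A − ΔH_B| = 1071 kJ.

Reaction A, by 1071 kJ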